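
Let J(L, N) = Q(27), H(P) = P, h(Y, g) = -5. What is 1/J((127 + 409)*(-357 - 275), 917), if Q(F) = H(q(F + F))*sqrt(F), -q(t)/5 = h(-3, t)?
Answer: sqrt(3)/225 ≈ 0.0076980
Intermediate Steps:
q(t) = 25 (q(t) = -5*(-5) = 25)
Q(F) = 25*sqrt(F)
J(L, N) = 75*sqrt(3) (J(L, N) = 25*sqrt(27) = 25*(3*sqrt(3)) = 75*sqrt(3))
1/J((127 + 409)*(-357 - 275), 917) = 1/(75*sqrt(3)) = sqrt(3)/225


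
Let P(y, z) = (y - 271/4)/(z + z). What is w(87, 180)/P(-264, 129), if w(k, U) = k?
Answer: -89784/1327 ≈ -67.659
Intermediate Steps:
P(y, z) = (-271/4 + y)/(2*z) (P(y, z) = (y - 271*¼)/((2*z)) = (y - 271/4)*(1/(2*z)) = (-271/4 + y)*(1/(2*z)) = (-271/4 + y)/(2*z))
w(87, 180)/P(-264, 129) = 87/(((⅛)*(-271 + 4*(-264))/129)) = 87/(((⅛)*(1/129)*(-271 - 1056))) = 87/(((⅛)*(1/129)*(-1327))) = 87/(-1327/1032) = 87*(-1032/1327) = -89784/1327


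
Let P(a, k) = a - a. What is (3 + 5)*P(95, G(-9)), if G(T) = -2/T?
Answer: 0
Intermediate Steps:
P(a, k) = 0
(3 + 5)*P(95, G(-9)) = (3 + 5)*0 = 8*0 = 0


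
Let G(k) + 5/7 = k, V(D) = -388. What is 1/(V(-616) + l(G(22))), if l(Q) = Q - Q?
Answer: -1/388 ≈ -0.0025773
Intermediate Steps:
G(k) = -5/7 + k
l(Q) = 0
1/(V(-616) + l(G(22))) = 1/(-388 + 0) = 1/(-388) = -1/388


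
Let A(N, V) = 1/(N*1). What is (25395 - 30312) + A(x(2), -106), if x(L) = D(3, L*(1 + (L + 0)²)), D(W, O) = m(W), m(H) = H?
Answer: -14750/3 ≈ -4916.7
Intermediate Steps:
D(W, O) = W
x(L) = 3
A(N, V) = 1/N
(25395 - 30312) + A(x(2), -106) = (25395 - 30312) + 1/3 = -4917 + ⅓ = -14750/3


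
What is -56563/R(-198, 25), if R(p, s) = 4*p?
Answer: 56563/792 ≈ 71.418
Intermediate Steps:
-56563/R(-198, 25) = -56563/(4*(-198)) = -56563/(-792) = -56563*(-1/792) = 56563/792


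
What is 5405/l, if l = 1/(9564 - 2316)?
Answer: 39175440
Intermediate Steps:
l = 1/7248 ≈ 0.00013797
5405/l = 5405/(1/7248) = 5405*7248 = 39175440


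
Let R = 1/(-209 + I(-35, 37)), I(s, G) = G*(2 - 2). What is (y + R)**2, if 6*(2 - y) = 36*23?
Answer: 807980625/43681 ≈ 18497.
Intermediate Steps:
I(s, G) = 0 (I(s, G) = G*0 = 0)
y = -136 (y = 2 - 6*23 = 2 - 1/6*828 = 2 - 138 = -136)
R = -1/209 (R = 1/(-209 + 0) = 1/(-209) = -1/209 ≈ -0.0047847)
(y + R)**2 = (-136 - 1/209)**2 = (-28425/209)**2 = 807980625/43681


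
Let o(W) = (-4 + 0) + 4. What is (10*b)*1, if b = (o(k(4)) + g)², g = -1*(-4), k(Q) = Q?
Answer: 160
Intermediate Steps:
g = 4
o(W) = 0 (o(W) = -4 + 4 = 0)
b = 16 (b = (0 + 4)² = 4² = 16)
(10*b)*1 = (10*16)*1 = 160*1 = 160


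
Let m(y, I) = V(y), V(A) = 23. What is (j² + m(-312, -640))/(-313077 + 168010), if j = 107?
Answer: -11472/145067 ≈ -0.079081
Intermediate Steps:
m(y, I) = 23
(j² + m(-312, -640))/(-313077 + 168010) = (107² + 23)/(-313077 + 168010) = (11449 + 23)/(-145067) = 11472*(-1/145067) = -11472/145067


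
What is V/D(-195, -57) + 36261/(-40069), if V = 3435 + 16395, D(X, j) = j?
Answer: -15620297/44783 ≈ -348.80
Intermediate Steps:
V = 19830
V/D(-195, -57) + 36261/(-40069) = 19830/(-57) + 36261/(-40069) = 19830*(-1/57) + 36261*(-1/40069) = -6610/19 - 2133/2357 = -15620297/44783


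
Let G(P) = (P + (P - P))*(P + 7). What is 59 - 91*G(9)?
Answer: -13045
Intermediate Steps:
G(P) = P*(7 + P) (G(P) = (P + 0)*(7 + P) = P*(7 + P))
59 - 91*G(9) = 59 - 819*(7 + 9) = 59 - 819*16 = 59 - 91*144 = 59 - 13104 = -13045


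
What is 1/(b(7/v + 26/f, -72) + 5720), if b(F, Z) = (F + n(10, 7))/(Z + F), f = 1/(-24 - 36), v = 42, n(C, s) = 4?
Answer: 9791/56013855 ≈ 0.00017480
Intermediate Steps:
f = -1/60 (f = 1/(-60) = -1/60 ≈ -0.016667)
b(F, Z) = (4 + F)/(F + Z) (b(F, Z) = (F + 4)/(Z + F) = (4 + F)/(F + Z))
1/(b(7/v + 26/f, -72) + 5720) = 1/((4 + (7/42 + 26/(-1/60)))/((7/42 + 26/(-1/60)) - 72) + 5720) = 1/((4 + (7*(1/42) + 26*(-60)))/((7*(1/42) + 26*(-60)) - 72) + 5720) = 1/((4 + (⅙ - 1560))/((⅙ - 1560) - 72) + 5720) = 1/((4 - 9359/6)/(-9359/6 - 72) + 5720) = 1/(-9335/6/(-9791/6) + 5720) = 1/(-6/9791*(-9335/6) + 5720) = 1/(9335/9791 + 5720) = 1/(56013855/9791) = 9791/56013855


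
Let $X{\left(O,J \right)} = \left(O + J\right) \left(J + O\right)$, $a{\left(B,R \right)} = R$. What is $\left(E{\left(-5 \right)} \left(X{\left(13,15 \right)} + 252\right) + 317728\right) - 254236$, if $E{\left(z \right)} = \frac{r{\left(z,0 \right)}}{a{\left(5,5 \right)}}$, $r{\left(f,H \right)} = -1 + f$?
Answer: $\frac{311244}{5} \approx 62249.0$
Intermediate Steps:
$X{\left(O,J \right)} = \left(J + O\right)^{2}$ ($X{\left(O,J \right)} = \left(J + O\right) \left(J + O\right) = \left(J + O\right)^{2}$)
$E{\left(z \right)} = - \frac{1}{5} + \frac{z}{5}$ ($E{\left(z \right)} = \frac{-1 + z}{5} = \left(-1 + z\right) \frac{1}{5} = - \frac{1}{5} + \frac{z}{5}$)
$\left(E{\left(-5 \right)} \left(X{\left(13,15 \right)} + 252\right) + 317728\right) - 254236 = \left(\left(- \frac{1}{5} + \frac{1}{5} \left(-5\right)\right) \left(\left(15 + 13\right)^{2} + 252\right) + 317728\right) - 254236 = \left(\left(- \frac{1}{5} - 1\right) \left(28^{2} + 252\right) + 317728\right) - 254236 = \left(- \frac{6 \left(784 + 252\right)}{5} + 317728\right) - 254236 = \left(\left(- \frac{6}{5}\right) 1036 + 317728\right) - 254236 = \left(- \frac{6216}{5} + 317728\right) - 254236 = \frac{1582424}{5} - 254236 = \frac{311244}{5}$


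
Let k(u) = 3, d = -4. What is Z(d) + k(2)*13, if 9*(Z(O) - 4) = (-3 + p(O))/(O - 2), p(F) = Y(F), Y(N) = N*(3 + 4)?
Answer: 2353/54 ≈ 43.574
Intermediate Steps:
Y(N) = 7*N (Y(N) = N*7 = 7*N)
p(F) = 7*F
Z(O) = 4 + (-3 + 7*O)/(9*(-2 + O)) (Z(O) = 4 + ((-3 + 7*O)/(O - 2))/9 = 4 + ((-3 + 7*O)/(-2 + O))/9 = 4 + (-3 + 7*O)/(9*(-2 + O)))
Z(d) + k(2)*13 = (-75 + 43*(-4))/(9*(-2 - 4)) + 3*13 = (1/9)*(-75 - 172)/(-6) + 39 = (1/9)*(-1/6)*(-247) + 39 = 247/54 + 39 = 2353/54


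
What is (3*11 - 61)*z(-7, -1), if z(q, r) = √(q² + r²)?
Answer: -140*√2 ≈ -197.99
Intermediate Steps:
(3*11 - 61)*z(-7, -1) = (3*11 - 61)*√((-7)² + (-1)²) = (33 - 61)*√(49 + 1) = -140*√2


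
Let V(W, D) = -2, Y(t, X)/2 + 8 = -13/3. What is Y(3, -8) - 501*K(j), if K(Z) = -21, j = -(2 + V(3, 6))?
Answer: 31489/3 ≈ 10496.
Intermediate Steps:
Y(t, X) = -74/3 (Y(t, X) = -16 + 2*(-13/3) = -16 - 26/3 = -74/3)
j = 0 (j = -(2 - 2) = -1*0 = 0)
Y(3, -8) - 501*K(j) = -74/3 - 501*(-21) = -74/3 + 10521 = 31489/3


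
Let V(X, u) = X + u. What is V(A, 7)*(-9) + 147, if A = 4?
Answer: 48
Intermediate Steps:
V(A, 7)*(-9) + 147 = (4 + 7)*(-9) + 147 = 11*(-9) + 147 = -99 + 147 = 48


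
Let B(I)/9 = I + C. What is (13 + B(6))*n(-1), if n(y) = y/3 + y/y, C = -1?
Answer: 116/3 ≈ 38.667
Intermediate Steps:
n(y) = 1 + y/3 (n(y) = y*(⅓) + 1 = y/3 + 1 = 1 + y/3)
B(I) = -9 + 9*I (B(I) = 9*(I - 1) = 9*(-1 + I) = -9 + 9*I)
(13 + B(6))*n(-1) = (13 + (-9 + 9*6))*(1 + (⅓)*(-1)) = (13 + (-9 + 54))*(1 - ⅓) = (13 + 45)*(⅔) = 58*(⅔) = 116/3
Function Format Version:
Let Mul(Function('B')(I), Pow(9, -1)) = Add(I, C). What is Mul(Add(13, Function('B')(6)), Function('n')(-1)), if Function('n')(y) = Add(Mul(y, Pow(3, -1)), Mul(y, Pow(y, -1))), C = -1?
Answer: Rational(116, 3) ≈ 38.667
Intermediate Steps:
Function('n')(y) = Add(1, Mul(Rational(1, 3), y)) (Function('n')(y) = Add(Mul(y, Rational(1, 3)), 1) = Add(Mul(Rational(1, 3), y), 1) = Add(1, Mul(Rational(1, 3), y)))
Function('B')(I) = Add(-9, Mul(9, I)) (Function('B')(I) = Mul(9, Add(I, -1)) = Mul(9, Add(-1, I)) = Add(-9, Mul(9, I)))
Mul(Add(13, Function('B')(6)), Function('n')(-1)) = Mul(Add(13, Add(-9, Mul(9, 6))), Add(1, Mul(Rational(1, 3), -1))) = Mul(Add(13, Add(-9, 54)), Add(1, Rational(-1, 3))) = Mul(Add(13, 45), Rational(2, 3)) = Mul(58, Rational(2, 3)) = Rational(116, 3)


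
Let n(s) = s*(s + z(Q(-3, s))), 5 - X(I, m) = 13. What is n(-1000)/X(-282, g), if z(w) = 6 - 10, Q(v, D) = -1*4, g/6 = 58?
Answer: -125500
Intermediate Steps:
g = 348 (g = 6*58 = 348)
Q(v, D) = -4
X(I, m) = -8 (X(I, m) = 5 - 1*13 = 5 - 13 = -8)
z(w) = -4
n(s) = s*(-4 + s) (n(s) = s*(s - 4) = s*(-4 + s))
n(-1000)/X(-282, g) = -1000*(-4 - 1000)/(-8) = -1000*(-1004)*(-⅛) = 1004000*(-⅛) = -125500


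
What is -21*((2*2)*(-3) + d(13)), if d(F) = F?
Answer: -21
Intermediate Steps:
-21*((2*2)*(-3) + d(13)) = -21*((2*2)*(-3) + 13) = -21*(4*(-3) + 13) = -21*(-12 + 13) = -21*1 = -21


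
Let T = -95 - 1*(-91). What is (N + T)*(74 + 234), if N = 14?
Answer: 3080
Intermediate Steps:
T = -4 (T = -95 + 91 = -4)
(N + T)*(74 + 234) = (14 - 4)*(74 + 234) = 10*308 = 3080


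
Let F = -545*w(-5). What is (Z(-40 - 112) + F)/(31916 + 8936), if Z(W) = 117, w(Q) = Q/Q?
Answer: -107/10213 ≈ -0.010477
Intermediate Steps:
w(Q) = 1
F = -545 (F = -545*1 = -545)
(Z(-40 - 112) + F)/(31916 + 8936) = (117 - 545)/(31916 + 8936) = -428/40852 = -428*1/40852 = -107/10213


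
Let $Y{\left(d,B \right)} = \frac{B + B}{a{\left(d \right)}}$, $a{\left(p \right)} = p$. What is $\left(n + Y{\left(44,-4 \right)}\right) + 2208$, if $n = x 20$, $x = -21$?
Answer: $\frac{19666}{11} \approx 1787.8$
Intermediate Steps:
$Y{\left(d,B \right)} = \frac{2 B}{d}$ ($Y{\left(d,B \right)} = \frac{B + B}{d} = \frac{2 B}{d}$)
$n = -420$ ($n = \left(-21\right) 20 = -420$)
$\left(n + Y{\left(44,-4 \right)}\right) + 2208 = \left(-420 + 2 \left(-4\right) \frac{1}{44}\right) + 2208 = \left(-420 - \frac{2}{11}\right) + 2208 = - \frac{4622}{11} + 2208 = \frac{19666}{11}$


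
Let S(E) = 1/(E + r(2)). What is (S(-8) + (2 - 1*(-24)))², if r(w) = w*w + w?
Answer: 2601/4 ≈ 650.25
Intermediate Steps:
r(w) = w + w² (r(w) = w² + w = w + w²)
S(E) = 1/(6 + E) (S(E) = 1/(E + 2*(1 + 2)) = 1/(E + 2*3) = 1/(E + 6) = 1/(6 + E))
(S(-8) + (2 - 1*(-24)))² = (1/(6 - 8) + (2 - 1*(-24)))² = (1/(-2) + (2 + 24))² = (-½ + 26)² = (51/2)² = 2601/4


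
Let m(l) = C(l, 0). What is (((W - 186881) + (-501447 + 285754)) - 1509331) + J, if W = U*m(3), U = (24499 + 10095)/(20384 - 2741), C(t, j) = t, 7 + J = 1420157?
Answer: -2891976561/5881 ≈ -4.9175e+5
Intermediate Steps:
J = 1420150 (J = -7 + 1420157 = 1420150)
m(l) = l
U = 34594/17643 ≈ 1.9608
W = 34594/5881 (W = (34594/17643)*3 = 34594/5881 ≈ 5.8823)
(((W - 186881) + (-501447 + 285754)) - 1509331) + J = (((34594/5881 - 186881) + (-501447 + 285754)) - 1509331) + 1420150 = ((-1099012567/5881 - 215693) - 1509331) + 1420150 = (-2367503100/5881 - 1509331) + 1420150 = -11243878711/5881 + 1420150 = -2891976561/5881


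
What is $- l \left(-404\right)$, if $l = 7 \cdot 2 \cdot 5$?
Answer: $28280$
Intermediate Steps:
$l = 70$ ($l = 14 \cdot 5 = 70$)
$- l \left(-404\right) = \left(-1\right) 70 \left(-404\right) = \left(-70\right) \left(-404\right) = 28280$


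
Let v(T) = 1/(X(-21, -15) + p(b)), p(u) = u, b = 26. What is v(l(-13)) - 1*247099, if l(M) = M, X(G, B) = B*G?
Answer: -84260758/341 ≈ -2.4710e+5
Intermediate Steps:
v(T) = 1/341 (v(T) = 1/(-15*(-21) + 26) = 1/(315 + 26) = 1/341)
v(l(-13)) - 1*247099 = 1/341 - 1*247099 = 1/341 - 247099 = -84260758/341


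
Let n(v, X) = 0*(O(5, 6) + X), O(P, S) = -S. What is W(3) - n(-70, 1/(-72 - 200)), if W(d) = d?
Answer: 3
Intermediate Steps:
n(v, X) = 0 (n(v, X) = 0*(-1*6 + X) = 0*(-6 + X) = 0)
W(3) - n(-70, 1/(-72 - 200)) = 3 - 1*0 = 3 + 0 = 3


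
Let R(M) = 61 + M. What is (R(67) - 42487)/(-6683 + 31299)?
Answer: -42359/24616 ≈ -1.7208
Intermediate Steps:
(R(67) - 42487)/(-6683 + 31299) = ((61 + 67) - 42487)/(-6683 + 31299) = (128 - 42487)/24616 = -42359*1/24616 = -42359/24616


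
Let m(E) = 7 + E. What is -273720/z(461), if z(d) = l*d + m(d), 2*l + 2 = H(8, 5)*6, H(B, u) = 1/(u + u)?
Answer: -2737200/1453 ≈ -1883.8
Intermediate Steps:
H(B, u) = 1/(2*u)
l = -7/10 (l = -1 + (((½)/5)*6)/2 = -1 + (((½)*(⅕))*6)/2 = -1 + ((⅒)*6)/2 = -1 + (½)*(⅗) = -1 + 3/10 = -7/10 ≈ -0.70000)
z(d) = 7 + 3*d/10 (z(d) = -7*d/10 + (7 + d) = 7 + 3*d/10)
-273720/z(461) = -273720/(7 + (3/10)*461) = -273720/(7 + 1383/10) = -273720/1453/10 = -273720*10/1453 = -2737200/1453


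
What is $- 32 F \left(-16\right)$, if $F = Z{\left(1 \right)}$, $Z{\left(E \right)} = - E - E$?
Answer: $-1024$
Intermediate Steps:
$Z{\left(E \right)} = - 2 E$
$F = -2$ ($F = \left(-2\right) 1 = -2$)
$- 32 F \left(-16\right) = \left(-32\right) \left(-2\right) \left(-16\right) = 64 \left(-16\right) = -1024$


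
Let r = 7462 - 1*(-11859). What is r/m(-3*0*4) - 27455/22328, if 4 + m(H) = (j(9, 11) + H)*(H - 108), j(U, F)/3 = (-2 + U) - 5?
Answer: -112324987/3639464 ≈ -30.863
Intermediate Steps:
r = 19321 (r = 7462 + 11859 = 19321)
j(U, F) = -21 + 3*U (j(U, F) = 3*((-2 + U) - 5) = 3*(-7 + U) = -21 + 3*U)
m(H) = -4 + (-108 + H)*(6 + H) (m(H) = -4 + ((-21 + 3*9) + H)*(H - 108) = -4 + ((-21 + 27) + H)*(-108 + H) = -4 + (6 + H)*(-108 + H) = -4 + (-108 + H)*(6 + H))
r/m(-3*0*4) - 27455/22328 = 19321/(-652 + (-3*0*4)² - 102*(-3*0)*4) - 27455/22328 = 19321/(-652 + (0*4)² - 0*4) - 27455*1/22328 = 19321/(-652 + 0² - 102*0) - 27455/22328 = 19321/(-652 + 0 + 0) - 27455/22328 = 19321/(-652) - 27455/22328 = 19321*(-1/652) - 27455/22328 = -19321/652 - 27455/22328 = -112324987/3639464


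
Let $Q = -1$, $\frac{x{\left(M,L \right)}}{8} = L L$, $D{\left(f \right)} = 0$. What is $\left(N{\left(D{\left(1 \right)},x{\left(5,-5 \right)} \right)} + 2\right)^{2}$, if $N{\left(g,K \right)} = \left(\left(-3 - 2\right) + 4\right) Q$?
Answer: $9$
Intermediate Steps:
$x{\left(M,L \right)} = 8 L^{2}$ ($x{\left(M,L \right)} = 8 L L = 8 L^{2}$)
$N{\left(g,K \right)} = 1$ ($N{\left(g,K \right)} = \left(\left(-3 - 2\right) + 4\right) \left(-1\right) = \left(-5 + 4\right) \left(-1\right) = \left(-1\right) \left(-1\right) = 1$)
$\left(N{\left(D{\left(1 \right)},x{\left(5,-5 \right)} \right)} + 2\right)^{2} = \left(1 + 2\right)^{2} = 3^{2} = 9$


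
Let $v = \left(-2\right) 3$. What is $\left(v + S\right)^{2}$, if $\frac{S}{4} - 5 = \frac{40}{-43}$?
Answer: $\frac{195364}{1849} \approx 105.66$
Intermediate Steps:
$S = \frac{700}{43}$ ($S = 20 + 4 \frac{40}{-43} = 20 + 4 \cdot 40 \left(- \frac{1}{43}\right) = 20 + 4 \left(- \frac{40}{43}\right) = 20 - \frac{160}{43} = \frac{700}{43} \approx 16.279$)
$v = -6$
$\left(v + S\right)^{2} = \left(-6 + \frac{700}{43}\right)^{2} = \left(\frac{442}{43}\right)^{2} = \frac{195364}{1849}$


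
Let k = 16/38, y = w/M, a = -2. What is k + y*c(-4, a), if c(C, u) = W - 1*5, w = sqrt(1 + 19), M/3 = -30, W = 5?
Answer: 8/19 ≈ 0.42105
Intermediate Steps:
M = -90 (M = 3*(-30) = -90)
w = 2*sqrt(5) (w = sqrt(20) = 2*sqrt(5) ≈ 4.4721)
c(C, u) = 0 (c(C, u) = 5 - 1*5 = 5 - 5 = 0)
y = -sqrt(5)/45 (y = (2*sqrt(5))/(-90) = (2*sqrt(5))*(-1/90) = -sqrt(5)/45 ≈ -0.049690)
k = 8/19 (k = 16*(1/38) = 8/19 ≈ 0.42105)
k + y*c(-4, a) = 8/19 - sqrt(5)/45*0 = 8/19 + 0 = 8/19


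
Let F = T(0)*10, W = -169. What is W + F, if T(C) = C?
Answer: -169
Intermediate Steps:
F = 0 (F = 0*10 = 0)
W + F = -169 + 0 = -169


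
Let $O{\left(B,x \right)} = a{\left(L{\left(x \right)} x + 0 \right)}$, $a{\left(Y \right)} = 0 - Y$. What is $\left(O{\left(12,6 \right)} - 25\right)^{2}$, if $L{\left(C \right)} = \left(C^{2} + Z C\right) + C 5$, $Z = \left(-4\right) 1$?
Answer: $76729$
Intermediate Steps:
$Z = -4$
$L{\left(C \right)} = C + C^{2}$ ($L{\left(C \right)} = \left(C^{2} - 4 C\right) + C 5 = \left(C^{2} - 4 C\right) + 5 C = C + C^{2}$)
$a{\left(Y \right)} = - Y$
$O{\left(B,x \right)} = - x^{2} \left(1 + x\right)$ ($O{\left(B,x \right)} = - (x \left(1 + x\right) x + 0) = - (x^{2} \left(1 + x\right) + 0) = - x^{2} \left(1 + x\right)$)
$\left(O{\left(12,6 \right)} - 25\right)^{2} = \left(6^{2} \left(-1 - 6\right) - 25\right)^{2} = \left(36 \left(-1 - 6\right) - 25\right)^{2} = \left(36 \left(-7\right) - 25\right)^{2} = \left(-252 - 25\right)^{2} = \left(-277\right)^{2} = 76729$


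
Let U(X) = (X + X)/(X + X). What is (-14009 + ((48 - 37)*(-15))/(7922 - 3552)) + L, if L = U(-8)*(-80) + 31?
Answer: -12286725/874 ≈ -14058.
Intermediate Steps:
U(X) = 1 (U(X) = (2*X)/((2*X)) = (2*X)*(1/(2*X)) = 1)
L = -49 (L = 1*(-80) + 31 = -80 + 31 = -49)
(-14009 + ((48 - 37)*(-15))/(7922 - 3552)) + L = (-14009 + ((48 - 37)*(-15))/(7922 - 3552)) - 49 = (-14009 + (11*(-15))/4370) - 49 = (-14009 - 165*1/4370) - 49 = (-14009 - 33/874) - 49 = -12243899/874 - 49 = -12286725/874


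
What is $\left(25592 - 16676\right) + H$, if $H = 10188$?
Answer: $19104$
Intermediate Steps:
$\left(25592 - 16676\right) + H = \left(25592 - 16676\right) + 10188 = 8916 + 10188 = 19104$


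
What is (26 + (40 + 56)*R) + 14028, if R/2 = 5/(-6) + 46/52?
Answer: 182830/13 ≈ 14064.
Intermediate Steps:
R = 4/39 (R = 2*(5/(-6) + 46/52) = 2*(5*(-⅙) + 46*(1/52)) = 2*(-⅚ + 23/26) = 2*(2/39) = 4/39 ≈ 0.10256)
(26 + (40 + 56)*R) + 14028 = (26 + (40 + 56)*(4/39)) + 14028 = (26 + 96*(4/39)) + 14028 = (26 + 128/13) + 14028 = 466/13 + 14028 = 182830/13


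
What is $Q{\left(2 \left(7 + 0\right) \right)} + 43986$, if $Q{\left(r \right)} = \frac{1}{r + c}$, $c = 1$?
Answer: $\frac{659791}{15} \approx 43986.0$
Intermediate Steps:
$Q{\left(r \right)} = \frac{1}{1 + r}$ ($Q{\left(r \right)} = \frac{1}{r + 1} = \frac{1}{1 + r}$)
$Q{\left(2 \left(7 + 0\right) \right)} + 43986 = \frac{1}{1 + 2 \left(7 + 0\right)} + 43986 = \frac{1}{1 + 2 \cdot 7} + 43986 = \frac{1}{1 + 14} + 43986 = \frac{1}{15} + 43986 = \frac{659791}{15}$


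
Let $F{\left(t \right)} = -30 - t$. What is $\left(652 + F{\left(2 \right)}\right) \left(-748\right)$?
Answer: $-463760$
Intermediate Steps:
$\left(652 + F{\left(2 \right)}\right) \left(-748\right) = \left(652 - 32\right) \left(-748\right) = 620 \left(-748\right) = -463760$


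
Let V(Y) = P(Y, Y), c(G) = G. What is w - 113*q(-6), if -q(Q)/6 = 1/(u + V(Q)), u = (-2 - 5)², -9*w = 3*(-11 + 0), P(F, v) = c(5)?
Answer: 146/9 ≈ 16.222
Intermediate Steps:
P(F, v) = 5
V(Y) = 5
w = 11/3 (w = -(-11 + 0)/3 = -(-11)/3 = -⅑*(-33) = 11/3 ≈ 3.6667)
u = 49 (u = (-7)² = 49)
q(Q) = -⅑ (q(Q) = -6/(49 + 5) = -6/54 = -6*1/54 = -⅑)
w - 113*q(-6) = 11/3 - 113*(-⅑) = 11/3 + 113/9 = 146/9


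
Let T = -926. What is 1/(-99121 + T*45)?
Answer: -1/140791 ≈ -7.1027e-6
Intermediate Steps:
1/(-99121 + T*45) = 1/(-99121 - 926*45) = 1/(-99121 - 41670) = 1/(-140791) = -1/140791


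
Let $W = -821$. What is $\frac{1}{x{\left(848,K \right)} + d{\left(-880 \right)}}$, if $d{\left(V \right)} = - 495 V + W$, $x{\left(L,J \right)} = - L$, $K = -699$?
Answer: $\frac{1}{433931} \approx 2.3045 \cdot 10^{-6}$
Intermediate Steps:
$d{\left(V \right)} = -821 - 495 V$ ($d{\left(V \right)} = - 495 V - 821 = -821 - 495 V$)
$\frac{1}{x{\left(848,K \right)} + d{\left(-880 \right)}} = \frac{1}{\left(-1\right) 848 - -434779} = \frac{1}{-848 + \left(-821 + 435600\right)} = \frac{1}{-848 + 434779} = \frac{1}{433931}$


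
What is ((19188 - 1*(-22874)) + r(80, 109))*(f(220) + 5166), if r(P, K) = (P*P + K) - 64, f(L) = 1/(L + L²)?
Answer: 12183547864947/48620 ≈ 2.5059e+8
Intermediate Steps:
r(P, K) = -64 + K + P² (r(P, K) = (P² + K) - 64 = (K + P²) - 64 = -64 + K + P²)
((19188 - 1*(-22874)) + r(80, 109))*(f(220) + 5166) = ((19188 - 1*(-22874)) + (-64 + 109 + 80²))*(1/(220*(1 + 220)) + 5166) = ((19188 + 22874) + (-64 + 109 + 6400))*((1/220)/221 + 5166) = (42062 + 6445)*((1/220)*(1/221) + 5166) = 48507*(1/48620 + 5166) = 48507*(251170921/48620) = 12183547864947/48620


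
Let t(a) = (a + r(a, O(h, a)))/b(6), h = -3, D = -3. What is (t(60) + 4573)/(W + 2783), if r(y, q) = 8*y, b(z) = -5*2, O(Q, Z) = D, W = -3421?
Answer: -4519/638 ≈ -7.0831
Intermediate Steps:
O(Q, Z) = -3
b(z) = -10
t(a) = -9*a/10 (t(a) = (a + 8*a)/(-10) = (9*a)*(-⅒) = -9*a/10)
(t(60) + 4573)/(W + 2783) = (-9/10*60 + 4573)/(-3421 + 2783) = (-54 + 4573)/(-638) = 4519*(-1/638) = -4519/638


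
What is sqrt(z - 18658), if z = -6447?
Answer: I*sqrt(25105) ≈ 158.45*I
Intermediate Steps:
sqrt(z - 18658) = sqrt(-6447 - 18658) = sqrt(-25105) = I*sqrt(25105)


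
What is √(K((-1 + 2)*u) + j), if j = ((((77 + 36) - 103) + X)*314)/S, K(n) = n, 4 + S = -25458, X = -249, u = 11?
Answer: 2*√565141821/12731 ≈ 3.7346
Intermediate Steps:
S = -25462 (S = -4 - 25458 = -25462)
j = 37523/12731 (j = ((((77 + 36) - 103) - 249)*314)/(-25462) = (((113 - 103) - 249)*314)*(-1/25462) = ((10 - 249)*314)*(-1/25462) = -239*314*(-1/25462) = -75046*(-1/25462) = 37523/12731 ≈ 2.9474)
√(K((-1 + 2)*u) + j) = √((-1 + 2)*11 + 37523/12731) = √(1*11 + 37523/12731) = √(11 + 37523/12731) = √(177564/12731) = 2*√565141821/12731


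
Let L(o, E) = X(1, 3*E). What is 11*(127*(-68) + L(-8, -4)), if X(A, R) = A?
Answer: -94985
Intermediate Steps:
L(o, E) = 1
11*(127*(-68) + L(-8, -4)) = 11*(127*(-68) + 1) = 11*(-8636 + 1) = 11*(-8635) = -94985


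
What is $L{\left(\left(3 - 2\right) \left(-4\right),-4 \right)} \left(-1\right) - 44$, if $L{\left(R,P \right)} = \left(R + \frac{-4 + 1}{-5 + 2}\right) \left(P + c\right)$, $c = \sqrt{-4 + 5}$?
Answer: $-53$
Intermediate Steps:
$c = 1$ ($c = \sqrt{1} = 1$)
$L{\left(R,P \right)} = \left(1 + P\right) \left(1 + R\right)$ ($L{\left(R,P \right)} = \left(R + \frac{-4 + 1}{-5 + 2}\right) \left(P + 1\right) = \left(R - \frac{3}{-3}\right) \left(1 + P\right) = \left(R - -1\right) \left(1 + P\right) = \left(R + 1\right) \left(1 + P\right) = \left(1 + R\right) \left(1 + P\right) = \left(1 + P\right) \left(1 + R\right)$)
$L{\left(\left(3 - 2\right) \left(-4\right),-4 \right)} \left(-1\right) - 44 = \left(1 - 4 + \left(3 - 2\right) \left(-4\right) - 4 \left(3 - 2\right) \left(-4\right)\right) \left(-1\right) - 44 = \left(1 - 4 + 1 \left(-4\right) - 4 \cdot 1 \left(-4\right)\right) \left(-1\right) - 44 = \left(1 - 4 - 4 - -16\right) \left(-1\right) - 44 = \left(1 - 4 - 4 + 16\right) \left(-1\right) - 44 = 9 \left(-1\right) - 44 = -9 - 44 = -53$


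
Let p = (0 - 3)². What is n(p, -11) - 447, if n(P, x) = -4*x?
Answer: -403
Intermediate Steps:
p = 9 (p = (-3)² = 9)
n(p, -11) - 447 = -4*(-11) - 447 = 44 - 447 = -403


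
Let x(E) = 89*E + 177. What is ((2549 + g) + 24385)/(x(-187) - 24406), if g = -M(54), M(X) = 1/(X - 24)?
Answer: -808019/1226160 ≈ -0.65898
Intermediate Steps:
M(X) = 1/(-24 + X)
g = -1/30 (g = -1/(-24 + 54) = -1/30 ≈ -0.033333)
x(E) = 177 + 89*E
((2549 + g) + 24385)/(x(-187) - 24406) = ((2549 - 1/30) + 24385)/((177 + 89*(-187)) - 24406) = (76469/30 + 24385)/((177 - 16643) - 24406) = 808019/(30*(-16466 - 24406)) = (808019/30)/(-40872) = (808019/30)*(-1/40872) = -808019/1226160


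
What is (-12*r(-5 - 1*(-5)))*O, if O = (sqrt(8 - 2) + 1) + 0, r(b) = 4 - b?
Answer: -48 - 48*sqrt(6) ≈ -165.58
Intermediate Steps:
O = 1 + sqrt(6) (O = (sqrt(6) + 1) + 0 = (1 + sqrt(6)) + 0 = 1 + sqrt(6) ≈ 3.4495)
(-12*r(-5 - 1*(-5)))*O = (-12*(4 - (-5 - 1*(-5))))*(1 + sqrt(6)) = (-12*(4 - (-5 + 5)))*(1 + sqrt(6)) = (-12*(4 - 1*0))*(1 + sqrt(6)) = (-12*(4 + 0))*(1 + sqrt(6)) = (-12*4)*(1 + sqrt(6)) = -48*(1 + sqrt(6)) = -48 - 48*sqrt(6)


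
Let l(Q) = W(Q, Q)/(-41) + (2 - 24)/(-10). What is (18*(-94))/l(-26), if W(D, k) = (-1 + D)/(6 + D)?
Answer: -1387440/1777 ≈ -780.78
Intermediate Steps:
W(D, k) = (-1 + D)/(6 + D)
l(Q) = 11/5 - (-1 + Q)/(41*(6 + Q)) (l(Q) = ((-1 + Q)/(6 + Q))/(-41) + (2 - 24)/(-10) = ((-1 + Q)/(6 + Q))*(-1/41) - 22*(-⅒) = -(-1 + Q)/(41*(6 + Q)) + 11/5 = 11/5 - (-1 + Q)/(41*(6 + Q)))
(18*(-94))/l(-26) = (18*(-94))/(((2711 + 446*(-26))/(205*(6 - 26)))) = -1692*(-4100/(2711 - 11596)) = -1692/((1/205)*(-1/20)*(-8885)) = -1692/1777/820 = -1692*820/1777 = -1387440/1777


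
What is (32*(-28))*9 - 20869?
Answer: -28933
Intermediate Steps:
(32*(-28))*9 - 20869 = -896*9 - 20869 = -8064 - 20869 = -28933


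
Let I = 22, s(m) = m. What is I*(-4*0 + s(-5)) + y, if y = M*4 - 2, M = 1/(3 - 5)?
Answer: -114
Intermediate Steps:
M = -½ (M = 1/(-2) = -½ ≈ -0.50000)
y = -4 (y = -½*4 - 2 = -2 - 2 = -4)
I*(-4*0 + s(-5)) + y = 22*(-4*0 - 5) - 4 = 22*(0 - 5) - 4 = 22*(-5) - 4 = -110 - 4 = -114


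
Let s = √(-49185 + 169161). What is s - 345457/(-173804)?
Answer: 345457/173804 + 2*√29994 ≈ 348.36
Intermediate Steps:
s = 2*√29994 (s = √119976 = 2*√29994 ≈ 346.38)
s - 345457/(-173804) = 2*√29994 - 345457/(-173804) = 2*√29994 - 345457*(-1)/173804 = 2*√29994 - 1*(-345457/173804) = 2*√29994 + 345457/173804 = 345457/173804 + 2*√29994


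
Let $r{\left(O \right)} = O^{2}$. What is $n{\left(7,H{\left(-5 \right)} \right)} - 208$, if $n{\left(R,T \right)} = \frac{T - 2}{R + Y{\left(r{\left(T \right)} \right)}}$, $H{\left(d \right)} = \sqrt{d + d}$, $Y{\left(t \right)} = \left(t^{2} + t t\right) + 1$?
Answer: $- \frac{21633}{104} + \frac{i \sqrt{10}}{208} \approx -208.01 + 0.015203 i$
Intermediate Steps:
$Y{\left(t \right)} = 1 + 2 t^{2}$ ($Y{\left(t \right)} = \left(t^{2} + t^{2}\right) + 1 = 2 t^{2} + 1 = 1 + 2 t^{2}$)
$H{\left(d \right)} = \sqrt{2} \sqrt{d}$ ($H{\left(d \right)} = \sqrt{2 d} = \sqrt{2} \sqrt{d}$)
$n{\left(R,T \right)} = \frac{-2 + T}{1 + R + 2 T^{4}}$ ($n{\left(R,T \right)} = \frac{T - 2}{R + \left(1 + 2 \left(T^{2}\right)^{2}\right)} = \frac{-2 + T}{R + \left(1 + 2 T^{4}\right)} = \frac{-2 + T}{1 + R + 2 T^{4}}$)
$n{\left(7,H{\left(-5 \right)} \right)} - 208 = \frac{-2 + \sqrt{2} \sqrt{-5}}{1 + 7 + 2 \left(\sqrt{2} \sqrt{-5}\right)^{4}} - 208 = \frac{-2 + \sqrt{2} i \sqrt{5}}{1 + 7 + 2 \left(\sqrt{2} i \sqrt{5}\right)^{4}} - 208 = \frac{-2 + i \sqrt{10}}{1 + 7 + 2 \left(i \sqrt{10}\right)^{4}} - 208 = \frac{-2 + i \sqrt{10}}{1 + 7 + 2 \cdot 100} - 208 = \frac{-2 + i \sqrt{10}}{1 + 7 + 200} - 208 = \frac{-2 + i \sqrt{10}}{208} - 208 = \left(- \frac{1}{104} + \frac{i \sqrt{10}}{208}\right) - 208 = - \frac{21633}{104} + \frac{i \sqrt{10}}{208}$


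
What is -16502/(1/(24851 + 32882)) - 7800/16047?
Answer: -5096045610734/5349 ≈ -9.5271e+8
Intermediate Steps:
-16502/(1/(24851 + 32882)) - 7800/16047 = -16502/(1/57733) - 7800*1/16047 = -16502/1/57733 - 2600/5349 = -16502*57733 - 2600/5349 = -952709966 - 2600/5349 = -5096045610734/5349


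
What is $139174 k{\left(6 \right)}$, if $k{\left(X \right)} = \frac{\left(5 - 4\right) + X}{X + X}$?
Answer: $\frac{487109}{6} \approx 81185.0$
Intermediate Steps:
$k{\left(X \right)} = \frac{1 + X}{2 X}$
$139174 k{\left(6 \right)} = 139174 \frac{1 + 6}{2 \cdot 6} = 139174 \cdot \frac{1}{2} \cdot \frac{1}{6} \cdot 7 = 139174 \cdot \frac{7}{12} = \frac{487109}{6}$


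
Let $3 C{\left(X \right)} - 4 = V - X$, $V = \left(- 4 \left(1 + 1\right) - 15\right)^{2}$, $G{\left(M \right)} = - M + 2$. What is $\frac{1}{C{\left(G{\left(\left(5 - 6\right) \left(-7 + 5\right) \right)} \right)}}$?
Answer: $\frac{3}{533} \approx 0.0056285$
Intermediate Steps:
$G{\left(M \right)} = 2 - M$
$V = 529$ ($V = \left(\left(-4\right) 2 - 15\right)^{2} = \left(-8 - 15\right)^{2} = \left(-23\right)^{2} = 529$)
$C{\left(X \right)} = \frac{533}{3} - \frac{X}{3}$ ($C{\left(X \right)} = \frac{4}{3} + \frac{529 - X}{3} = \frac{4}{3} - \left(- \frac{529}{3} + \frac{X}{3}\right) = \frac{533}{3} - \frac{X}{3}$)
$\frac{1}{C{\left(G{\left(\left(5 - 6\right) \left(-7 + 5\right) \right)} \right)}} = \frac{1}{\frac{533}{3} - \frac{2 - \left(5 - 6\right) \left(-7 + 5\right)}{3}} = \frac{1}{\frac{533}{3} - \frac{2 - \left(-1\right) \left(-2\right)}{3}} = \frac{1}{\frac{533}{3} - \frac{2 - 2}{3}} = \frac{1}{\frac{533}{3} - 0} = \frac{1}{\frac{533}{3} + 0} = \frac{1}{\frac{533}{3}} = \frac{3}{533}$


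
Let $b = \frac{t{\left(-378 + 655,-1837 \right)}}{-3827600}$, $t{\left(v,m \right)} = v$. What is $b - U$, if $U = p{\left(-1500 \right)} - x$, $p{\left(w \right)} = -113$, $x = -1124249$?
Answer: $- \frac{4302742953877}{3827600} \approx -1.1241 \cdot 10^{6}$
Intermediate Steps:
$b = - \frac{277}{3827600}$ ($b = \frac{-378 + 655}{-3827600} = 277 \left(- \frac{1}{3827600}\right) = - \frac{277}{3827600} \approx -7.2369 \cdot 10^{-5}$)
$U = 1124136$ ($U = -113 - -1124249 = -113 + 1124249 = 1124136$)
$b - U = - \frac{277}{3827600} - 1124136 = - \frac{4302742953877}{3827600}$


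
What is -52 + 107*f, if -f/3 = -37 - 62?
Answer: 31727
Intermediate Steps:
f = 297 (f = -3*(-37 - 62) = -3*(-99) = 297)
-52 + 107*f = -52 + 107*297 = -52 + 31779 = 31727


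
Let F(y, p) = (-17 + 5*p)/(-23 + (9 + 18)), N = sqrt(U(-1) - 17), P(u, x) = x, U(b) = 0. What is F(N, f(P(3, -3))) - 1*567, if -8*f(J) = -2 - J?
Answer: -18285/32 ≈ -571.41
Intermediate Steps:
f(J) = 1/4 + J/8 (f(J) = -(-2 - J)/8 = 1/4 + J/8)
N = I*sqrt(17) (N = sqrt(0 - 17) = sqrt(-17) = I*sqrt(17) ≈ 4.1231*I)
F(y, p) = -17/4 + 5*p/4 (F(y, p) = (-17 + 5*p)/(-23 + 27) = (-17 + 5*p)/4 = (-17 + 5*p)*(1/4) = -17/4 + 5*p/4)
F(N, f(P(3, -3))) - 1*567 = (-17/4 + 5*(1/4 + (1/8)*(-3))/4) - 1*567 = (-17/4 + 5*(1/4 - 3/8)/4) - 567 = (-17/4 + (5/4)*(-1/8)) - 567 = (-17/4 - 5/32) - 567 = -141/32 - 567 = -18285/32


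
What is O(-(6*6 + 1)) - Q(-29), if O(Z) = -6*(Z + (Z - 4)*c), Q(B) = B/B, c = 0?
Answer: 221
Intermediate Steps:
Q(B) = 1
O(Z) = -6*Z (O(Z) = -6*(Z + (Z - 4)*0) = -6*(Z + (-4 + Z)*0) = -6*(Z + 0) = -6*Z)
O(-(6*6 + 1)) - Q(-29) = -(-6)*(6*6 + 1) - 1*1 = -(-6)*(36 + 1) - 1 = -(-6)*37 - 1 = -6*(-37) - 1 = 222 - 1 = 221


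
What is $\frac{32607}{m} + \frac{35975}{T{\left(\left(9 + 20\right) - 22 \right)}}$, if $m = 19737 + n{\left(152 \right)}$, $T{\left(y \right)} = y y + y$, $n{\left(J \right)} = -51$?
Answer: $\frac{118338307}{183736} \approx 644.07$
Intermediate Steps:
$T{\left(y \right)} = y + y^{2}$ ($T{\left(y \right)} = y^{2} + y = y + y^{2}$)
$m = 19686$ ($m = 19737 - 51 = 19686$)
$\frac{32607}{m} + \frac{35975}{T{\left(\left(9 + 20\right) - 22 \right)}} = \frac{32607}{19686} + \frac{35975}{\left(\left(9 + 20\right) - 22\right) \left(1 + \left(\left(9 + 20\right) - 22\right)\right)} = 32607 \cdot \frac{1}{19686} + \frac{35975}{\left(29 - 22\right) \left(1 + \left(29 - 22\right)\right)} = \frac{10869}{6562} + \frac{35975}{7 \left(1 + 7\right)} = \frac{10869}{6562} + \frac{35975}{7 \cdot 8} = \frac{10869}{6562} + \frac{35975}{56} = \frac{118338307}{183736}$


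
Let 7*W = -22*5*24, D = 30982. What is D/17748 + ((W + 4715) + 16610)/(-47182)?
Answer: 953758886/732712869 ≈ 1.3017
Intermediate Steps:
W = -2640/7 (W = (-22*5*24)/7 = (-110*24)/7 = (⅐)*(-2640) = -2640/7 ≈ -377.14)
D/17748 + ((W + 4715) + 16610)/(-47182) = 30982/17748 + ((-2640/7 + 4715) + 16610)/(-47182) = 30982*(1/17748) + (30365/7 + 16610)*(-1/47182) = 15491/8874 + (146635/7)*(-1/47182) = 15491/8874 - 146635/330274 = 953758886/732712869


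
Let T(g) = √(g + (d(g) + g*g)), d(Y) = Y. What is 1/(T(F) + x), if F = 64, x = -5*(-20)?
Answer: 25/1444 - √66/722 ≈ 0.0060609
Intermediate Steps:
x = 100
T(g) = √(g² + 2*g) (T(g) = √(g + (g + g*g)) = √(g + (g + g²)) = √(g² + 2*g))
1/(T(F) + x) = 1/(√(64*(2 + 64)) + 100) = 1/(√(64*66) + 100) = 1/(√4224 + 100) = 1/(8*√66 + 100) = 1/(100 + 8*√66)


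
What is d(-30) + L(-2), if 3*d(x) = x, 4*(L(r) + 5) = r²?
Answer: -14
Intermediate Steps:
L(r) = -5 + r²/4
d(x) = x/3
d(-30) + L(-2) = (⅓)*(-30) + (-5 + (¼)*(-2)²) = -10 + (-5 + (¼)*4) = -10 + (-5 + 1) = -10 - 4 = -14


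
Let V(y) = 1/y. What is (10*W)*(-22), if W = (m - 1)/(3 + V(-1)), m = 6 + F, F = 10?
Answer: -1650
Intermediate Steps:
m = 16 (m = 6 + 10 = 16)
V(y) = 1/y
W = 15/2 (W = (16 - 1)/(3 + 1/(-1)) = 15/(3 - 1) = 15/2 ≈ 7.5000)
(10*W)*(-22) = (10*(15/2))*(-22) = 75*(-22) = -1650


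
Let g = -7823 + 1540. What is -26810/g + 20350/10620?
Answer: 41258125/6672546 ≈ 6.1833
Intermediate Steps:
g = -6283
-26810/g + 20350/10620 = -26810/(-6283) + 20350/10620 = -26810*(-1/6283) + 20350*(1/10620) = 26810/6283 + 2035/1062 = 41258125/6672546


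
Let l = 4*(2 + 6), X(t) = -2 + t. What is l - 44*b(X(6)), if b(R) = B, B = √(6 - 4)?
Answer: 32 - 44*√2 ≈ -30.225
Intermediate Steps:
B = √2 ≈ 1.4142
l = 32 (l = 4*8 = 32)
b(R) = √2
l - 44*b(X(6)) = 32 - 44*√2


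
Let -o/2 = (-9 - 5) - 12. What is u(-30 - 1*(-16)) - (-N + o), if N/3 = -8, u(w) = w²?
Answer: 120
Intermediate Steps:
N = -24 (N = 3*(-8) = -24)
o = 52 (o = -2*((-9 - 5) - 12) = -2*(-14 - 12) = -2*(-26) = 52)
u(-30 - 1*(-16)) - (-N + o) = (-30 - 1*(-16))² - (-1*(-24) + 52) = (-30 + 16)² - (24 + 52) = (-14)² - 1*76 = 196 - 76 = 120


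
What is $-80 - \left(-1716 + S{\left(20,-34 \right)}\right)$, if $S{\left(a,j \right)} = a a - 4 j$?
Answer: $1100$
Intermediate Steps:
$S{\left(a,j \right)} = a^{2} - 4 j$
$-80 - \left(-1716 + S{\left(20,-34 \right)}\right) = -80 - \left(-1716 - \left(-136 - 20^{2}\right)\right) = -80 - \left(-1716 + \left(400 + 136\right)\right) = -80 - \left(-1716 + 536\right) = -80 - -1180 = -80 + 1180 = 1100$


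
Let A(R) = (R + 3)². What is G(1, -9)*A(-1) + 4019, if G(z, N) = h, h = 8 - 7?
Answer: 4023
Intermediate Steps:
h = 1
G(z, N) = 1
A(R) = (3 + R)²
G(1, -9)*A(-1) + 4019 = 1*(3 - 1)² + 4019 = 1*2² + 4019 = 1*4 + 4019 = 4 + 4019 = 4023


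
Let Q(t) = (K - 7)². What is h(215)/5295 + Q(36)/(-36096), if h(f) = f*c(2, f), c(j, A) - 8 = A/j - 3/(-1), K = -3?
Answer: 15318439/3185472 ≈ 4.8088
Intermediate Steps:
Q(t) = 100 (Q(t) = (-3 - 7)² = (-10)² = 100)
c(j, A) = 11 + A/j (c(j, A) = 8 + (A/j - 3/(-1)) = 8 + (A/j - 3*(-1)) = 8 + (A/j + 3) = 8 + (3 + A/j) = 11 + A/j)
h(f) = f*(11 + f/2)
h(215)/5295 + Q(36)/(-36096) = ((½)*215*(22 + 215))/5295 + 100/(-36096) = ((½)*215*237)*(1/5295) + 100*(-1/36096) = (50955/2)*(1/5295) - 25/9024 = 3397/706 - 25/9024 = 15318439/3185472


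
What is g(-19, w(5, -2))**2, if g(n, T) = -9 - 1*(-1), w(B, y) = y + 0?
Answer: 64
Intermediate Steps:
w(B, y) = y
g(n, T) = -8 (g(n, T) = -9 + 1 = -8)
g(-19, w(5, -2))**2 = (-8)**2 = 64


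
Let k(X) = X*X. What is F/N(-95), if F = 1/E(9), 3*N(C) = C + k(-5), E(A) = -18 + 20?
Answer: -3/140 ≈ -0.021429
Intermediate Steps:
k(X) = X²
E(A) = 2
N(C) = 25/3 + C/3 (N(C) = (C + (-5)²)/3 = (C + 25)/3 = (25 + C)/3 = 25/3 + C/3)
F = ½ (F = 1/2 = ½ ≈ 0.50000)
F/N(-95) = 1/(2*(25/3 + (⅓)*(-95))) = 1/(2*(25/3 - 95/3)) = 1/(2*(-70/3)) = (½)*(-3/70) = -3/140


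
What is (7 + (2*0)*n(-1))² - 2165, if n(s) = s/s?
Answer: -2116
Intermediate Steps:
n(s) = 1
(7 + (2*0)*n(-1))² - 2165 = (7 + (2*0)*1)² - 2165 = (7 + 0*1)² - 2165 = (7 + 0)² - 2165 = 7² - 2165 = 49 - 2165 = -2116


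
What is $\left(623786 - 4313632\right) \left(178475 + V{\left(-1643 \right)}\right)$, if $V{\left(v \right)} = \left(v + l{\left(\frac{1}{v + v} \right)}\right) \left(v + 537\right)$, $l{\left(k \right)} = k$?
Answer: $- \frac{12098361421541912}{1643} \approx -7.3636 \cdot 10^{12}$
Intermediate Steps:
$V{\left(v \right)} = \left(537 + v\right) \left(v + \frac{1}{2 v}\right)$ ($V{\left(v \right)} = \left(v + \frac{1}{v + v}\right) \left(v + 537\right) = \left(v + \frac{1}{2 v}\right) \left(537 + v\right) = \left(537 + v\right) \left(v + \frac{1}{2 v}\right)$)
$\left(623786 - 4313632\right) \left(178475 + V{\left(-1643 \right)}\right) = \left(623786 - 4313632\right) \left(178475 + \left(\frac{1}{2} + \left(-1643\right)^{2} + 537 \left(-1643\right) + \frac{537}{2 \left(-1643\right)}\right)\right) = - 3689846 \left(178475 + \left(\frac{1}{2} + 2699449 - 882291 + \frac{537}{2} \left(- \frac{1}{1643}\right)\right)\right) = - 3689846 \left(178475 + \left(\frac{1}{2} + 2699449 - 882291 - \frac{537}{3286}\right)\right) = - 3689846 \left(178475 + \frac{2985591147}{1643}\right) = \left(-3689846\right) \frac{3278825572}{1643} = - \frac{12098361421541912}{1643}$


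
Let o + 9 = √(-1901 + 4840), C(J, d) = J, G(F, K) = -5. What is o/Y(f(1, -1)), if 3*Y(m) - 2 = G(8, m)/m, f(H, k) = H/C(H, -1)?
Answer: 9 - √2939 ≈ -45.213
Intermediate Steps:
f(H, k) = 1 (f(H, k) = H/H = 1)
Y(m) = ⅔ - 5/(3*m) (Y(m) = ⅔ + (-5/m)/3 = ⅔ - 5/(3*m))
o = -9 + √2939 (o = -9 + √(-1901 + 4840) = -9 + √2939 ≈ 45.213)
o/Y(f(1, -1)) = (-9 + √2939)/(((⅓)*(-5 + 2*1)/1)) = (-9 + √2939)/(((⅓)*1*(-5 + 2))) = (-9 + √2939)/(((⅓)*1*(-3))) = (-9 + √2939)/(-1) = (-9 + √2939)*(-1) = 9 - √2939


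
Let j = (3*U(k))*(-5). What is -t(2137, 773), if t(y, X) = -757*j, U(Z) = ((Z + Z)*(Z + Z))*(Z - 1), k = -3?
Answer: 1635120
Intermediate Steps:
U(Z) = 4*Z²*(-1 + Z) (U(Z) = ((2*Z)*(2*Z))*(-1 + Z) = (4*Z²)*(-1 + Z) = 4*Z²*(-1 + Z))
j = 2160 (j = (3*(4*(-3)²*(-1 - 3)))*(-5) = (3*(4*9*(-4)))*(-5) = (3*(-144))*(-5) = -432*(-5) = 2160)
t(y, X) = -1635120 (t(y, X) = -757*2160 = -1635120)
-t(2137, 773) = -1*(-1635120) = 1635120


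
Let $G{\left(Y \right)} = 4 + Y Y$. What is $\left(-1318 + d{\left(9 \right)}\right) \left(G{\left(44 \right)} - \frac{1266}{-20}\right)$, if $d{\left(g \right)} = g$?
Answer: $- \frac{26223197}{10} \approx -2.6223 \cdot 10^{6}$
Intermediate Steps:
$G{\left(Y \right)} = 4 + Y^{2}$
$\left(-1318 + d{\left(9 \right)}\right) \left(G{\left(44 \right)} - \frac{1266}{-20}\right) = \left(-1318 + 9\right) \left(\left(4 + 44^{2}\right) - \frac{1266}{-20}\right) = - 1309 \left(\left(4 + 1936\right) - - \frac{633}{10}\right) = - 1309 \left(1940 + \frac{633}{10}\right) = \left(-1309\right) \frac{20033}{10} = - \frac{26223197}{10}$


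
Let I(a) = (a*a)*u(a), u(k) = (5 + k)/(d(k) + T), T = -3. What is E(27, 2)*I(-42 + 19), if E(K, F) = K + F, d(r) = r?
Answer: 138069/13 ≈ 10621.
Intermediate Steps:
u(k) = (5 + k)/(-3 + k) (u(k) = (5 + k)/(k - 3) = (5 + k)/(-3 + k))
I(a) = a**2*(5 + a)/(-3 + a) (I(a) = (a*a)*((5 + a)/(-3 + a)) = a**2*((5 + a)/(-3 + a)) = a**2*(5 + a)/(-3 + a))
E(K, F) = F + K
E(27, 2)*I(-42 + 19) = (2 + 27)*((-42 + 19)**2*(5 + (-42 + 19))/(-3 + (-42 + 19))) = 29*((-23)**2*(5 - 23)/(-3 - 23)) = 29*(529*(-18)/(-26)) = 29*(529*(-1/26)*(-18)) = 29*(4761/13) = 138069/13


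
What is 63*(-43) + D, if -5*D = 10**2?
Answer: -2729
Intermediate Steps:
D = -20 (D = -1/5*10**2 = -1/5*100 = -20)
63*(-43) + D = 63*(-43) - 20 = -2709 - 20 = -2729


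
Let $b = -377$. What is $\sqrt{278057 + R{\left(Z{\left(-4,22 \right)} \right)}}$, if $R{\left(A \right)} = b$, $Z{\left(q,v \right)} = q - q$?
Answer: $4 \sqrt{17355} \approx 526.95$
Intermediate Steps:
$Z{\left(q,v \right)} = 0$
$R{\left(A \right)} = -377$
$\sqrt{278057 + R{\left(Z{\left(-4,22 \right)} \right)}} = \sqrt{278057 - 377} = \sqrt{277680} = 4 \sqrt{17355}$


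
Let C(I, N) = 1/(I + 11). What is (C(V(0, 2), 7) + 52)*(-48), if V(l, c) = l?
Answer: -27504/11 ≈ -2500.4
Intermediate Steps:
C(I, N) = 1/(11 + I)
(C(V(0, 2), 7) + 52)*(-48) = (1/(11 + 0) + 52)*(-48) = (1/11 + 52)*(-48) = (573/11)*(-48) = -27504/11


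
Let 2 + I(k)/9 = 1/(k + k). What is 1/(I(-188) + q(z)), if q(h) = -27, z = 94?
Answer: -376/16929 ≈ -0.022210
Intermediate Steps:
I(k) = -18 + 9/(2*k) (I(k) = -18 + 9/(k + k) = -18 + 9/((2*k)) = -18 + 9*(1/(2*k)) = -18 + 9/(2*k))
1/(I(-188) + q(z)) = 1/((-18 + (9/2)/(-188)) - 27) = 1/((-18 + (9/2)*(-1/188)) - 27) = 1/((-18 - 9/376) - 27) = 1/(-6777/376 - 27) = 1/(-16929/376) = -376/16929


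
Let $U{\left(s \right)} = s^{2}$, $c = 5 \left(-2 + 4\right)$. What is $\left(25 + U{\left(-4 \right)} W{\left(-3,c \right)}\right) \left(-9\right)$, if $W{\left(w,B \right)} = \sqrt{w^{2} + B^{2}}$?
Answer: $-225 - 144 \sqrt{109} \approx -1728.4$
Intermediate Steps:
$c = 10$ ($c = 5 \cdot 2 = 10$)
$W{\left(w,B \right)} = \sqrt{B^{2} + w^{2}}$
$\left(25 + U{\left(-4 \right)} W{\left(-3,c \right)}\right) \left(-9\right) = \left(25 + \left(-4\right)^{2} \sqrt{10^{2} + \left(-3\right)^{2}}\right) \left(-9\right) = \left(25 + 16 \sqrt{100 + 9}\right) \left(-9\right) = \left(25 + 16 \sqrt{109}\right) \left(-9\right) = -225 - 144 \sqrt{109}$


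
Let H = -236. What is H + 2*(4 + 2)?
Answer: -224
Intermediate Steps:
H + 2*(4 + 2) = -236 + 2*(4 + 2) = -236 + 2*6 = -236 + 12 = -224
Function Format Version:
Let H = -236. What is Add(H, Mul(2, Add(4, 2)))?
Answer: -224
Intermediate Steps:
Add(H, Mul(2, Add(4, 2))) = Add(-236, Mul(2, Add(4, 2))) = Add(-236, Mul(2, 6)) = Add(-236, 12) = -224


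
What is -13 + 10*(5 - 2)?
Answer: 17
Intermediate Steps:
-13 + 10*(5 - 2) = -13 + 10*3 = -13 + 30 = 17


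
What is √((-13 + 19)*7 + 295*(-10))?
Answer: 2*I*√727 ≈ 53.926*I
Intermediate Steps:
√((-13 + 19)*7 + 295*(-10)) = √(6*7 - 2950) = √(42 - 2950) = √(-2908) = 2*I*√727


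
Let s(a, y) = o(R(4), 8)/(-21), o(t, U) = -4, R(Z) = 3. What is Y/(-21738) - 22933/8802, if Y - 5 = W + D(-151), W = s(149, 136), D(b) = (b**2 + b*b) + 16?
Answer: -525054178/111613761 ≈ -4.7042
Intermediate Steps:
D(b) = 16 + 2*b**2 (D(b) = (b**2 + b**2) + 16 = 2*b**2 + 16 = 16 + 2*b**2)
s(a, y) = 4/21 (s(a, y) = -4/(-21) = -4*(-1/21) = 4/21)
W = 4/21 ≈ 0.19048
Y = 958087/21 (Y = 5 + (4/21 + (16 + 2*(-151)**2)) = 5 + (4/21 + (16 + 2*22801)) = 5 + (4/21 + (16 + 45602)) = 5 + (4/21 + 45618) = 5 + 957982/21 = 958087/21 ≈ 45623.)
Y/(-21738) - 22933/8802 = (958087/21)/(-21738) - 22933/8802 = (958087/21)*(-1/21738) - 22933*1/8802 = -958087/456498 - 22933/8802 = -525054178/111613761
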